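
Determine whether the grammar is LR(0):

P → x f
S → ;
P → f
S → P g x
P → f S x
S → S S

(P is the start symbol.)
No. Shift-reduce conflict between [P → f .] and [P → . f]

A grammar is LR(0) if no state in the canonical LR(0) collection has:
  - both a shift item (dot before a terminal) and a complete item (shift-reduce conflict), or
  - two or more complete items (reduce-reduce conflict; the accept item [P' → P .] counts as a complete item here).

Augment with P' → P and build the canonical LR(0) collection (I0 = CLOSURE({[P' → . P]}), then GOTO on every symbol after a dot until no new states appear). It has 12 states:
  I0: { [P → . f S x], [P → . f], [P → . x f], [P' → . P] }  — shift
  I1: { [P' → P .] }  — accept
  I2: { [P → . f S x], [P → . f], [P → . x f], [P → f . S x], [P → f .], [S → . ;], [S → . P g x], [S → . S S] }  — shift, reduce
  I3: { [P → x . f] }  — shift
  I4: { [P → x f .] }  — reduce
  I5: { [S → ; .] }  — reduce
  I6: { [S → P . g x] }  — shift
  I7: { [P → . f S x], [P → . f], [P → . x f], [P → f S . x], [S → . ;], [S → . P g x], [S → . S S], [S → S . S] }  — shift
  I8: { [P → . f S x], [P → . f], [P → . x f], [S → . ;], [S → . P g x], [S → . S S], [S → S . S], [S → S S .] }  — shift, reduce
  I9: { [P → f S x .], [P → x . f] }  — shift, reduce
  I10: { [S → P g . x] }  — shift
  I11: { [S → P g x .] }  — reduce

Conflict in state I2:
  Shift-reduce conflict between [P → f .] and [P → . f]
So the grammar is NOT LR(0).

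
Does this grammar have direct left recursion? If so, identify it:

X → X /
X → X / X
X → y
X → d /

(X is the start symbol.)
Direct left recursion occurs when N → N α for some non-terminal N (the right-hand side begins with the left-hand side itself).

X → X /: LEFT RECURSIVE (starts with X)
X → X / X: LEFT RECURSIVE (starts with X)
X → y: starts with y
X → d /: starts with d

The grammar has direct left recursion on: X.

Answer: Yes, X is left-recursive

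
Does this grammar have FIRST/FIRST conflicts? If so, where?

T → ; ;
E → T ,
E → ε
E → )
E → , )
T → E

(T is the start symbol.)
Yes. T → ';' ';' / T → E on { ';' }; E → T ',' / E → ')' on { ')' }; E → T ',' / E → ',' ')' on { ',' }

FIRST sets of the non-terminals at (or reachable through a nullable prefix from) the front of some alternative:
  FIRST(E) = { ')', ',', ';', ε }
  FIRST(T) = { ')', ',', ';', ε }

Productions for T:
  T → ; ;: FIRST = { ';' }
  T → E: FIRST = { ')', ',', ';', ε }
Productions for E:
  E → T ,: FIRST = { ')', ',', ';' }
  E → ε: FIRST = { ε }
  E → ): FIRST = { ')' }
  E → , ): FIRST = { ',' }

Conflict for T: T → ; ; and T → E
  Overlap: { ';' }
Conflict for E: E → T , and E → )
  Overlap: { ')' }
Conflict for E: E → T , and E → , )
  Overlap: { ',' }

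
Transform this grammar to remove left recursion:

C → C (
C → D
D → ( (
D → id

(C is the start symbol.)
C → D C'
C' → ( C'
C' → ε
D → ( (
D → id

C is directly left-recursive. The standard transformation for
  A → A α₁ | ... | A α_m | β₁ | ... | β_n
is
  A  → β₁ A' | ... | β_n A'
  A' → α₁ A' | ... | α_m A' | ε

C → D becomes C → D C'
C → C ( becomes C' → ( C'
Add C' → ε

Productions for other non-terminals are unchanged:
  D → ( (
  D → id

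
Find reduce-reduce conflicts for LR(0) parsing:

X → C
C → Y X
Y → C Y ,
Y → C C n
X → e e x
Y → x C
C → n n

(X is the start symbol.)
No reduce-reduce conflicts

Augment with X' → X and build the canonical LR(0) collection (I0 = CLOSURE({[X' → . X]}), then GOTO on every symbol after a dot until no new states appear). It has 16 states:
  I0: { [C → . Y X], [C → . n n], [X → . C], [X → . e e x], [X' → . X], [Y → . C C n], [Y → . C Y ,], [Y → . x C] }  — shift
  I1: { [C → . Y X], [C → . n n], [X → C .], [Y → . C C n], [Y → . C Y ,], [Y → . x C], [Y → C . C n], [Y → C . Y ,] }  — shift, reduce
  I2: { [X' → X .] }  — accept
  I3: { [C → . Y X], [C → . n n], [C → Y . X], [X → . C], [X → . e e x], [Y → . C C n], [Y → . C Y ,], [Y → . x C] }  — shift
  I4: { [X → e . e x] }  — shift
  I5: { [C → n . n] }  — shift
  I6: { [C → . Y X], [C → . n n], [Y → . C C n], [Y → . C Y ,], [Y → . x C], [Y → x . C] }  — shift
  I7: { [C → . Y X], [C → . n n], [Y → . C C n], [Y → . C Y ,], [Y → . x C], [Y → C . C n], [Y → C . Y ,], [Y → x C .] }  — shift, reduce
  I8: { [C → . Y X], [C → . n n], [Y → . C C n], [Y → . C Y ,], [Y → . x C], [Y → C . C n], [Y → C . Y ,], [Y → C C . n] }  — shift
  I9: { [C → . Y X], [C → . n n], [C → Y . X], [X → . C], [X → . e e x], [Y → . C C n], [Y → . C Y ,], [Y → . x C], [Y → C Y . ,] }  — shift
  I10: { [Y → C Y , .] }  — reduce
  I11: { [C → Y X .] }  — reduce
  I12: { [C → n . n], [Y → C C n .] }  — shift, reduce
  I13: { [C → n n .] }  — reduce
  I14: { [X → e e . x] }  — shift
  I15: { [X → e e x .] }  — reduce

No state contains more than one complete item.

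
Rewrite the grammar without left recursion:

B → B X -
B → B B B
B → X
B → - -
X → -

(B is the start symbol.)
B is directly left-recursive. The standard transformation for
  A → A α₁ | ... | A α_m | β₁ | ... | β_n
is
  A  → β₁ A' | ... | β_n A'
  A' → α₁ A' | ... | α_m A' | ε

B → X becomes B → X B'
B → - - becomes B → - - B'
B → B X - becomes B' → X - B'
B → B B B becomes B' → B B B'
Add B' → ε

Productions for other non-terminals are unchanged:
  X → -

Resulting grammar:
B → X B'
B → - - B'
B' → X - B'
B' → B B B'
B' → ε
X → -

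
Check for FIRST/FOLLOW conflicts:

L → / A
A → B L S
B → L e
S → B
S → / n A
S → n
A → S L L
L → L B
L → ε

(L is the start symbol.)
Nullable non-terminals: L.
FIRST sets used below: FIRST(L) = { '/', 'e', ε }, FIRST(B) = { '/', 'e' }

L: nullable alternative(s) L → ε; FOLLOW(L) = { $, '/', 'e', 'n' }
  L → / A: FIRST \ {ε} = { '/' } — overlaps FOLLOW(L) on { '/' }: CONFLICT
  L → L B: FIRST \ {ε} = { '/', 'e' } — overlaps FOLLOW(L) on { '/', 'e' }: CONFLICT
  L → ε: FIRST \ {ε} = { } — this is the only nullable alternative, skip

A, B, S have no nullable alternative, so no FIRST/FOLLOW check is needed there.

So the grammar has 2 FIRST/FOLLOW conflicts (marked CONFLICT above).

Answer: Yes. L → '/' A with FOLLOW(L) on { '/' }; L → L B with FOLLOW(L) on { '/', 'e' }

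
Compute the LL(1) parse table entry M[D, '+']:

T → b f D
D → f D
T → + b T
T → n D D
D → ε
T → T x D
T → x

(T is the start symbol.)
To find M[D, '+'], we find productions for D where '+' is in the predict set (PREDICT(N → α) = (FIRST(α) \ {ε}) ∪ (FOLLOW(N) if α ⇒* ε)).

Relevant sets:
  FOLLOW(D) = { $, 'f', 'x' }

D → f D: PREDICT = { 'f' }
D → ε: PREDICT = { $, 'f', 'x' }

M[D, '+'] is empty (no production applies)

Answer: Empty (error entry)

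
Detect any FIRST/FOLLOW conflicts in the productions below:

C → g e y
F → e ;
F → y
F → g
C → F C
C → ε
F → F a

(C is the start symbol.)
A FIRST/FOLLOW conflict occurs when a non-terminal N has a nullable alternative N → β (β ⇒* ε) and another alternative N → α with FIRST(α) ∩ FOLLOW(N) ≠ ∅: on such a lookahead the parser cannot decide between expanding α and letting N vanish via β.

Nullable non-terminals: C.
FIRST sets used below: FIRST(F) = { 'e', 'g', 'y' }

C: nullable alternative(s) C → ε; FOLLOW(C) = { $ }
  C → g e y: FIRST \ {ε} = { 'g' } — disjoint from FOLLOW(C)
  C → F C: FIRST \ {ε} = { 'e', 'g', 'y' } — disjoint from FOLLOW(C)
  C → ε: FIRST \ {ε} = { } — this is the only nullable alternative, skip

F has no nullable alternative, so no FIRST/FOLLOW check is needed there.

No FIRST/FOLLOW conflicts found.

Answer: No FIRST/FOLLOW conflicts.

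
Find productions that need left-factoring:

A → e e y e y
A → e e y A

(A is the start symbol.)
Left-factoring is needed when two productions for the same non-terminal
share a common prefix on the right-hand side.

Productions for A:
  A → e e y e y
  A → e e y A

Found common prefix 'e e y' in productions for A

Answer: Yes, A has productions with common prefix 'e e y'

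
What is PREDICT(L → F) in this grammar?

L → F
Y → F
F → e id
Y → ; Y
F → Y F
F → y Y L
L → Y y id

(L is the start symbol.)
{ ';', 'e', 'y' }

PREDICT(L → F) = (FIRST(RHS) \ {ε}) ∪ (FOLLOW(L) if ε ∈ FIRST(RHS), i.e. RHS ⇒* ε)
FIRST(F) = { ';', 'e', 'y' }
FIRST(F) = { ';', 'e', 'y' }
ε ∉ FIRST(F), so FOLLOW(L) is not added.
PREDICT(L → F) = { ';', 'e', 'y' }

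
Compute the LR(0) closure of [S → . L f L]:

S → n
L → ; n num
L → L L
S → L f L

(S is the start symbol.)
To compute CLOSURE, for each item [A → α.Bβ] where B is a non-terminal, add [B → .γ] for all productions B → γ; repeat for the newly added items until nothing changes.

Start with: [S → . L f L]
  [S → . L f L] has the dot before L: add [L → . ; n num], [L → . L L]
No further items can be added.

CLOSURE = { [L → . ; n num], [L → . L L], [S → . L f L] }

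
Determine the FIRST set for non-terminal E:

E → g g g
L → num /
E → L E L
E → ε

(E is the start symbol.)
{ 'g', 'num', ε }

FIRST sets of the other non-terminals involved (by the same procedure, iterated to a fixed point):
  FIRST(L) = { 'num' }

From E → g g g:
  - g is a terminal: add 'g' and stop
From E → L E L:
  - L is a non-terminal: add FIRST(L) \ {ε} = { 'num' }
    L is not nullable, so stop
From E → ε:
  - ε-production, so ε ∈ FIRST(E)

Collecting: FIRST(E) = { 'g', 'num', ε }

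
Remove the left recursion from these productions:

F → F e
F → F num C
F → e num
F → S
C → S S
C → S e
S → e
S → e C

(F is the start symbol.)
F is directly left-recursive. The standard transformation for
  A → A α₁ | ... | A α_m | β₁ | ... | β_n
is
  A  → β₁ A' | ... | β_n A'
  A' → α₁ A' | ... | α_m A' | ε

F → e num becomes F → e num F'
F → S becomes F → S F'
F → F e becomes F' → e F'
F → F num C becomes F' → num C F'
Add F' → ε

Productions for other non-terminals are unchanged:
  C → S S
  C → S e
  S → e
  S → e C

Resulting grammar:
F → e num F'
F → S F'
F' → e F'
F' → num C F'
F' → ε
C → S S
C → S e
S → e
S → e C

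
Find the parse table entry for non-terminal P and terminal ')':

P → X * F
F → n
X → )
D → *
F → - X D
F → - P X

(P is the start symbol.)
P → X * F

To find M[P, ')'], we find productions for P where ')' is in the predict set (PREDICT(N → α) = (FIRST(α) \ {ε}) ∪ (FOLLOW(N) if α ⇒* ε)).

Relevant sets:
  FIRST(X) = { ')' }

P → X * F: PREDICT = { ')' }
  ')' is in predict set, so this production goes in M[P, ')']

M[P, ')'] = P → X * F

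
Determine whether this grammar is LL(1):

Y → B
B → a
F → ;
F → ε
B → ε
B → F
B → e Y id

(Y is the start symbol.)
A grammar is LL(1) if for each non-terminal N with multiple productions, the predict sets of those productions are pairwise disjoint, where PREDICT(N → α) = (FIRST(α) \ {ε}) ∪ (FOLLOW(N) if α ⇒* ε).

Relevant sets:
  FIRST(F) = { ';', ε }
  FOLLOW(B) = { $, 'id' }
  FOLLOW(F) = { $, 'id' }

For B:
  PREDICT(B → a) = { 'a' }
  PREDICT(B → ε) = { $, 'id' }
  PREDICT(B → F) = { $, ';', 'id' }
  PREDICT(B → e Y id) = { 'e' }
For F:
  PREDICT(F → ';') = { ';' }
  PREDICT(F → ε) = { $, 'id' }
Y has a single production, so nothing to check there.

Conflict found: Predict set conflict for B: { $, 'id' }
The grammar is NOT LL(1).

Answer: No. Predict set conflict for B: { $, 'id' }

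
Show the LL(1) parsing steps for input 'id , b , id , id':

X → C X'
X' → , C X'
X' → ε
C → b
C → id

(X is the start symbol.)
LL(1) parsing maintains a stack (initially the start symbol over $) and the input. At each step: if the stack top is a terminal, match it against the current input token; if it is a non-terminal N, replace it with the RHS of M[N, lookahead] (the unique production whose predict set contains the lookahead).

Stack is shown with the top on the left.

Stack     Input               Action
------------------------------------
X $       id , b , id , id $  output X → C X'
C X' $    id , b , id , id $  output C → id
id X' $   id , b , id , id $  match 'id'
X' $      , b , id , id $     output X' → , C X'
, C X' $  , b , id , id $     match ','
C X' $    b , id , id $       output C → b
b X' $    b , id , id $       match 'b'
X' $      , id , id $         output X' → , C X'
, C X' $  , id , id $         match ','
C X' $    id , id $           output C → id
id X' $   id , id $           match 'id'
X' $      , id $              output X' → , C X'
, C X' $  , id $              match ','
C X' $    id $                output C → id
id X' $   id $                match 'id'
X' $      $                   output X' → ε
$         $                   accept

The string is accepted.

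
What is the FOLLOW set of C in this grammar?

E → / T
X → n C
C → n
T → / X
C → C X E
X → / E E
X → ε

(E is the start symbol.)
{ $, '/', 'n' }

In X → n C: C is at the end, add FOLLOW(X)
In C → C X E: C is followed by X E, add FIRST(X E) \ {ε} = { '/', 'n' }

The FOLLOW sets referred to above (computed the same way, to a fixed point):
  FOLLOW(X) = { $, '/', 'n' }

Taking the union: FOLLOW(C) = { $, '/', 'n' }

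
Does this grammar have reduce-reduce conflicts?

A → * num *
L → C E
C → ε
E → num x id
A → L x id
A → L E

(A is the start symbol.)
A reduce-reduce conflict occurs when an LR(0) state has two complete items [A → α .] and [B → β .] — both call for a reduction, and with no lookahead the parser cannot choose between them.

Augment with A' → A and build the canonical LR(0) collection (I0 = CLOSURE({[A' → . A]}), then GOTO on every symbol after a dot until no new states appear). It has 14 states:
  I0: { [A → . * num *], [A → . L E], [A → . L x id], [A' → . A], [C → .], [L → . C E] }  — shift, reduce
  I1: { [A → * . num *] }  — shift
  I2: { [A' → A .] }  — accept
  I3: { [E → . num x id], [L → C . E] }  — shift
  I4: { [A → L . E], [A → L . x id], [E → . num x id] }  — shift
  I5: { [A → L E .] }  — reduce
  I6: { [E → num . x id] }  — shift
  I7: { [A → L x . id] }  — shift
  I8: { [A → L x id .] }  — reduce
  I9: { [E → num x . id] }  — shift
  I10: { [E → num x id .] }  — reduce
  I11: { [L → C E .] }  — reduce
  I12: { [A → * num . *] }  — shift
  I13: { [A → * num * .] }  — reduce

No state contains more than one complete item.

Answer: No reduce-reduce conflicts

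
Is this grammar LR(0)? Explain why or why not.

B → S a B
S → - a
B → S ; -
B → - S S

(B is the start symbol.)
Yes, the grammar is LR(0)

Augment with B' → B and build the canonical LR(0) collection (I0 = CLOSURE({[B' → . B]}), then GOTO on every symbol after a dot until no new states appear). It has 12 states:
  I0: { [B → . - S S], [B → . S ; -], [B → . S a B], [B' → . B], [S → . - a] }  — shift
  I1: { [B → - . S S], [S → - . a], [S → . - a] }  — shift
  I2: { [B' → B .] }  — accept
  I3: { [B → S . ; -], [B → S . a B] }  — shift
  I4: { [B → S ; . -] }  — shift
  I5: { [B → . - S S], [B → . S ; -], [B → . S a B], [B → S a . B], [S → . - a] }  — shift
  I6: { [B → S a B .] }  — reduce
  I7: { [B → S ; - .] }  — reduce
  I8: { [S → - . a] }  — shift
  I9: { [B → - S . S], [S → . - a] }  — shift
  I10: { [S → - a .] }  — reduce
  I11: { [B → - S S .] }  — reduce

Every state is either a pure shift/goto state or contains exactly one complete item and nothing to shift — no conflicts. The grammar is LR(0).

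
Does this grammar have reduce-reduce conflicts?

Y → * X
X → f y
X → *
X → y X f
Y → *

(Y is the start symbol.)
No reduce-reduce conflicts

Augment with Y' → Y and build the canonical LR(0) collection (I0 = CLOSURE({[Y' → . Y]}), then GOTO on every symbol after a dot until no new states appear). It has 10 states:
  I0: { [Y → . * X], [Y → . *], [Y' → . Y] }  — shift
  I1: { [X → . *], [X → . f y], [X → . y X f], [Y → * . X], [Y → * .] }  — shift, reduce
  I2: { [Y' → Y .] }  — accept
  I3: { [X → * .] }  — reduce
  I4: { [Y → * X .] }  — reduce
  I5: { [X → f . y] }  — shift
  I6: { [X → . *], [X → . f y], [X → . y X f], [X → y . X f] }  — shift
  I7: { [X → y X . f] }  — shift
  I8: { [X → y X f .] }  — reduce
  I9: { [X → f y .] }  — reduce

No state contains more than one complete item.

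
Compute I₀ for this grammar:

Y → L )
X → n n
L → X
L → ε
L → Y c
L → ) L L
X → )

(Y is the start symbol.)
First, augment the grammar with Y' → Y
I₀ = CLOSURE({ [Y' → . Y] }):
  [Y' → . Y] has the dot before Y: add [Y → . L )]
  [Y → . L )] has the dot before L: add [L → . X], [L → .], [L → . Y c], [L → . ) L L]
  [L → . X] has the dot before X: add [X → . n n], [X → . )]
No further items can be added.

I₀ = { [L → . ) L L], [L → . X], [L → . Y c], [L → .], [X → . )], [X → . n n], [Y → . L )], [Y' → . Y] }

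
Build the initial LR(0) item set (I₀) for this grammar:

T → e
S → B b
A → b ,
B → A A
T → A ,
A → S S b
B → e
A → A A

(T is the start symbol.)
{ [A → . A A], [A → . S S b], [A → . b ,], [B → . A A], [B → . e], [S → . B b], [T → . A ,], [T → . e], [T' → . T] }

First, augment the grammar with T' → T
I₀ = CLOSURE({ [T' → . T] }):
  [T' → . T] has the dot before T: add [T → . e], [T → . A ,]
  [T → . A ,] has the dot before A: add [A → . b ,], [A → . S S b], [A → . A A]
  [A → . S S b] has the dot before S: add [S → . B b]
  [S → . B b] has the dot before B: add [B → . A A], [B → . e]
No further items can be added.

I₀ = { [A → . A A], [A → . S S b], [A → . b ,], [B → . A A], [B → . e], [S → . B b], [T → . A ,], [T → . e], [T' → . T] }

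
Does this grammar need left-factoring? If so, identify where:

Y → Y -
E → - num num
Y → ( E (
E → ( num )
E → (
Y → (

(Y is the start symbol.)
Left-factoring is needed when two productions for the same non-terminal
share a common prefix on the right-hand side.

Productions for Y:
  Y → Y -
  Y → ( E (
  Y → (
Productions for E:
  E → - num num
  E → ( num )
  E → (

Found common prefix '(' in productions for Y
Found common prefix '(' in productions for E

Answer: Yes, Y has productions with common prefix '('; E has productions with common prefix '('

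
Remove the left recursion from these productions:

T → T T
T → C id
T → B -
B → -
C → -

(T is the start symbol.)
T is directly left-recursive. The standard transformation for
  A → A α₁ | ... | A α_m | β₁ | ... | β_n
is
  A  → β₁ A' | ... | β_n A'
  A' → α₁ A' | ... | α_m A' | ε

T → C id becomes T → C id T'
T → B - becomes T → B - T'
T → T T becomes T' → T T'
Add T' → ε

Productions for other non-terminals are unchanged:
  B → -
  C → -

Resulting grammar:
T → C id T'
T → B - T'
T' → T T'
T' → ε
B → -
C → -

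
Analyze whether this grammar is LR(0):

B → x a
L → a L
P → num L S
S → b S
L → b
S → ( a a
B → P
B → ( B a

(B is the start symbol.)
A grammar is LR(0) if no state in the canonical LR(0) collection has:
  - both a shift item (dot before a terminal) and a complete item (shift-reduce conflict), or
  - two or more complete items (reduce-reduce conflict; the accept item [B' → B .] counts as a complete item here).

Augment with B' → B and build the canonical LR(0) collection (I0 = CLOSURE({[B' → . B]}), then GOTO on every symbol after a dot until no new states appear). It has 19 states:
  I0: { [B → . ( B a], [B → . P], [B → . x a], [B' → . B], [P → . num L S] }  — shift
  I1: { [B → ( . B a], [B → . ( B a], [B → . P], [B → . x a], [P → . num L S] }  — shift
  I2: { [B' → B .] }  — accept
  I3: { [B → P .] }  — reduce
  I4: { [L → . a L], [L → . b], [P → num . L S] }  — shift
  I5: { [B → x . a] }  — shift
  I6: { [B → x a .] }  — reduce
  I7: { [P → num L . S], [S → . ( a a], [S → . b S] }  — shift
  I8: { [L → . a L], [L → . b], [L → a . L] }  — shift
  I9: { [L → b .] }  — reduce
  I10: { [L → a L .] }  — reduce
  I11: { [S → ( . a a] }  — shift
  I12: { [P → num L S .] }  — reduce
  I13: { [S → . ( a a], [S → . b S], [S → b . S] }  — shift
  I14: { [S → b S .] }  — reduce
  I15: { [S → ( a . a] }  — shift
  I16: { [S → ( a a .] }  — reduce
  I17: { [B → ( B . a] }  — shift
  I18: { [B → ( B a .] }  — reduce

Every state is either a pure shift/goto state or contains exactly one complete item and nothing to shift — no conflicts. The grammar is LR(0).

Answer: Yes, the grammar is LR(0)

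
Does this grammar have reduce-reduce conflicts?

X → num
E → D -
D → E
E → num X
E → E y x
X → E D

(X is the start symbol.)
No reduce-reduce conflicts

A reduce-reduce conflict occurs when an LR(0) state has two complete items [A → α .] and [B → β .] — both call for a reduction, and with no lookahead the parser cannot choose between them.

Augment with X' → X and build the canonical LR(0) collection (I0 = CLOSURE({[X' → . X]}), then GOTO on every symbol after a dot until no new states appear). It has 12 states:
  I0: { [D → . E], [E → . D -], [E → . E y x], [E → . num X], [X → . E D], [X → . num], [X' → . X] }  — shift
  I1: { [E → D . -] }  — shift
  I2: { [D → . E], [D → E .], [E → . D -], [E → . E y x], [E → . num X], [E → E . y x], [X → E . D] }  — shift, reduce
  I3: { [X' → X .] }  — accept
  I4: { [D → . E], [E → . D -], [E → . E y x], [E → . num X], [E → num . X], [X → . E D], [X → . num], [X → num .] }  — shift, reduce
  I5: { [E → num X .] }  — reduce
  I6: { [E → D . -], [X → E D .] }  — shift, reduce
  I7: { [D → E .], [E → E . y x] }  — shift, reduce
  I8: { [D → . E], [E → . D -], [E → . E y x], [E → . num X], [E → num . X], [X → . E D], [X → . num] }  — shift
  I9: { [E → E y . x] }  — shift
  I10: { [E → E y x .] }  — reduce
  I11: { [E → D - .] }  — reduce

No state contains more than one complete item.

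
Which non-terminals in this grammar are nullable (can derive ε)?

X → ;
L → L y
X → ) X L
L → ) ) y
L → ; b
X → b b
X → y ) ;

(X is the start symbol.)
None

There are no ε-productions, so no non-terminal can derive ε.
No non-terminals are nullable.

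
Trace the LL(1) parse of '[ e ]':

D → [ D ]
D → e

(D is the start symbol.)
Stack is shown with the top on the left.

Stack    Input    Action
------------------------
D $      [ e ] $  output D → [ D ]
[ D ] $  [ e ] $  match '['
D ] $    e ] $    output D → e
e ] $    e ] $    match 'e'
] $      ] $      match ']'
$        $        accept

The string is accepted.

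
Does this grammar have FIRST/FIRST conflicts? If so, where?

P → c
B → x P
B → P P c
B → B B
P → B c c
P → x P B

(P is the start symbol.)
Yes. P → c / P → B c c on { 'c' }; P → B c c / P → x P B on { 'x' }; B → x P / B → P P c on { 'x' }; B → x P / B → B B on { 'x' }; B → P P c / B → B B on { 'c', 'x' }

A FIRST/FIRST conflict occurs when two productions N → α and N → β for the same non-terminal have FIRST(α) ∩ FIRST(β) ≠ ∅ (with ε ∈ FIRST of a nullable right-hand side, so two nullable alternatives also conflict).

FIRST sets of the non-terminals at (or reachable through a nullable prefix from) the front of some alternative:
  FIRST(B) = { 'c', 'x' }
  FIRST(P) = { 'c', 'x' }

Productions for P:
  P → c: FIRST = { 'c' }
  P → B c c: FIRST = { 'c', 'x' }
  P → x P B: FIRST = { 'x' }
Productions for B:
  B → x P: FIRST = { 'x' }
  B → P P c: FIRST = { 'c', 'x' }
  B → B B: FIRST = { 'c', 'x' }

Conflict for P: P → c and P → B c c
  Overlap: { 'c' }
Conflict for P: P → B c c and P → x P B
  Overlap: { 'x' }
Conflict for B: B → x P and B → P P c
  Overlap: { 'x' }
Conflict for B: B → x P and B → B B
  Overlap: { 'x' }
Conflict for B: B → P P c and B → B B
  Overlap: { 'c', 'x' }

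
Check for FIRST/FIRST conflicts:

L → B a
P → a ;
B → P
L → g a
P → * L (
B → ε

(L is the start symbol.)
No FIRST/FIRST conflicts.

FIRST sets of the non-terminals at (or reachable through a nullable prefix from) the front of some alternative:
  FIRST(B) = { '*', 'a', ε }
  FIRST(P) = { '*', 'a' }

Productions for L:
  L → B a: FIRST = { '*', 'a' }
  L → g a: FIRST = { 'g' }
Productions for P:
  P → a ;: FIRST = { 'a' }
  P → * L (: FIRST = { '*' }
Productions for B:
  B → P: FIRST = { '*', 'a' }
  B → ε: FIRST = { ε }

All alternatives of each non-terminal have pairwise disjoint FIRST sets.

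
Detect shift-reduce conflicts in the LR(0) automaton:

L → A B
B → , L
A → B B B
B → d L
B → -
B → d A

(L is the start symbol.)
Augment with L' → L and build the canonical LR(0) collection (I0 = CLOSURE({[L' → . L]}), then GOTO on every symbol after a dot until no new states appear). It has 13 states:
  I0: { [A → . B B B], [B → . , L], [B → . -], [B → . d A], [B → . d L], [L → . A B], [L' → . L] }  — shift
  I1: { [A → . B B B], [B → , . L], [B → . , L], [B → . -], [B → . d A], [B → . d L], [L → . A B] }  — shift
  I2: { [B → - .] }  — reduce
  I3: { [B → . , L], [B → . -], [B → . d A], [B → . d L], [L → A . B] }  — shift
  I4: { [A → B . B B], [B → . , L], [B → . -], [B → . d A], [B → . d L] }  — shift
  I5: { [L' → L .] }  — accept
  I6: { [A → . B B B], [B → . , L], [B → . -], [B → . d A], [B → . d L], [B → d . A], [B → d . L], [L → . A B] }  — shift
  I7: { [B → . , L], [B → . -], [B → . d A], [B → . d L], [B → d A .], [L → A . B] }  — shift, reduce
  I8: { [B → d L .] }  — reduce
  I9: { [L → A B .] }  — reduce
  I10: { [A → B B . B], [B → . , L], [B → . -], [B → . d A], [B → . d L] }  — shift
  I11: { [A → B B B .] }  — reduce
  I12: { [B → , L .] }  — reduce

I7 contains reduce item [B → d A .] and shift items [B → . , L], [B → . -], [B → . d A], [B → . d L] — shift-reduce conflict.

Answer: Yes — I7: [B → d A .] vs [B → . , L]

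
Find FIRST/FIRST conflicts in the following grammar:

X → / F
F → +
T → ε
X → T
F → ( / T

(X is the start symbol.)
No FIRST/FIRST conflicts.

FIRST sets of the non-terminals at (or reachable through a nullable prefix from) the front of some alternative:
  FIRST(T) = { ε }

Productions for X:
  X → / F: FIRST = { '/' }
  X → T: FIRST = { ε }
Productions for F:
  F → +: FIRST = { '+' }
  F → ( / T: FIRST = { '(' }
T has only one production, so no FIRST/FIRST conflict is possible there.

All alternatives of each non-terminal have pairwise disjoint FIRST sets.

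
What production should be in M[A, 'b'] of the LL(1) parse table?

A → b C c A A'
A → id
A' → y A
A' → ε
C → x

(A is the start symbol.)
To find M[A, 'b'], we find productions for A where 'b' is in the predict set (PREDICT(N → α) = (FIRST(α) \ {ε}) ∪ (FOLLOW(N) if α ⇒* ε)).

A → b C c A A': PREDICT = { 'b' }
  'b' is in predict set, so this production goes in M[A, 'b']
A → id: PREDICT = { 'id' }

M[A, 'b'] = A → b C c A A'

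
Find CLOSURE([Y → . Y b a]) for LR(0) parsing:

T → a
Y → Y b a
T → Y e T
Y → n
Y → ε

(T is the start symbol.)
To compute CLOSURE, for each item [A → α.Bβ] where B is a non-terminal, add [B → .γ] for all productions B → γ; repeat for the newly added items until nothing changes.

Start with: [Y → . Y b a]
  [Y → . Y b a] has the dot before Y: add [Y → . n], [Y → .]
No further items can be added.

CLOSURE = { [Y → . Y b a], [Y → . n], [Y → .] }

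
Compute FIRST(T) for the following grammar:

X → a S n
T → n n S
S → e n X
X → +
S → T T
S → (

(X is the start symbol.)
To compute FIRST(T), examine every production with T on the left-hand side, reading each right-hand side left to right until a non-nullable symbol is reached.

From T → n n S:
  - n is a terminal: add 'n' and stop

Collecting: FIRST(T) = { 'n' }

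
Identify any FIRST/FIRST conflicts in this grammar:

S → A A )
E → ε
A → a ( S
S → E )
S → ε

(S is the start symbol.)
No FIRST/FIRST conflicts.

A FIRST/FIRST conflict occurs when two productions N → α and N → β for the same non-terminal have FIRST(α) ∩ FIRST(β) ≠ ∅ (with ε ∈ FIRST of a nullable right-hand side, so two nullable alternatives also conflict).

FIRST sets of the non-terminals at (or reachable through a nullable prefix from) the front of some alternative:
  FIRST(A) = { 'a' }
  FIRST(E) = { ε }

Productions for S:
  S → A A ): FIRST = { 'a' }
  S → E ): FIRST = { ')' }
  S → ε: FIRST = { ε }
E, A have only one production, so no FIRST/FIRST conflict is possible there.

All alternatives of each non-terminal have pairwise disjoint FIRST sets.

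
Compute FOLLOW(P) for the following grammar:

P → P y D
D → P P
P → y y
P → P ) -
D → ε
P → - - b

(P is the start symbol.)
{ $, ')', '-', 'y' }

To compute FOLLOW(P), find every occurrence of P on a right-hand side N → α P β: add FIRST(β) \ {ε}, and if β is empty or nullable also add FOLLOW(N). Iterate to a fixed point.

P is the start symbol, so $ ∈ FOLLOW(P).
In P → P y D: P is followed by y D, add FIRST(y D) \ {ε} = { 'y' }
In D → P P: P is followed by P, add FIRST(P) \ {ε} = { '-', 'y' }
In D → P P: P is at the end, add FOLLOW(D)
In P → P ) -: P is followed by ')' '-', add FIRST(')' '-') \ {ε} = { ')' }

The FOLLOW sets referred to above (computed the same way, to a fixed point):
  FOLLOW(D) = { $, ')', '-', 'y' }

Taking the union: FOLLOW(P) = { $, ')', '-', 'y' }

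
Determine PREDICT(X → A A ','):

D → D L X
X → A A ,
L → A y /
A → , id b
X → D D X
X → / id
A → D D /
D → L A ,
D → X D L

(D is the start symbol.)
PREDICT(X → A A ',') = (FIRST(RHS) \ {ε}) ∪ (FOLLOW(X) if ε ∈ FIRST(RHS), i.e. RHS ⇒* ε)
FIRST(A) = { ',', '/' }
FIRST(A A ',') = { ',', '/' }
ε ∉ FIRST(A A ','), so FOLLOW(X) is not added.
PREDICT(X → A A ',') = { ',', '/' }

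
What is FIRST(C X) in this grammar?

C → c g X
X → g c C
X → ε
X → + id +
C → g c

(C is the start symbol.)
{ 'c', 'g' }

FIRST sets of the non-terminals involved (from the grammar, by fixed-point iteration):
  FIRST(C) = { 'c', 'g' }

To compute FIRST(C X), process the symbols left to right:
Symbol C is a non-terminal. Add FIRST(C) \ {ε} = { 'c', 'g' }
C is not nullable (ε ∉ FIRST(C)), so stop here.
FIRST(C X) = { 'c', 'g' }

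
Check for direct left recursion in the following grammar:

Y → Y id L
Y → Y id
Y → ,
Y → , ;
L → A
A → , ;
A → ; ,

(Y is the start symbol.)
Yes, Y is left-recursive

Direct left recursion occurs when N → N α for some non-terminal N (the right-hand side begins with the left-hand side itself).

Y → Y id L: LEFT RECURSIVE (starts with Y)
Y → Y id: LEFT RECURSIVE (starts with Y)
Y → ,: starts with ','
Y → , ;: starts with ','
L → A: starts with A
A → , ;: starts with ','
A → ; ,: starts with ';'

The grammar has direct left recursion on: Y.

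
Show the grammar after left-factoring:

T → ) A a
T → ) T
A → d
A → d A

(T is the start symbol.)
T → ) T'
T' → A a
T' → T
A → d A'
A' → ε
A' → A

Left-factoring transforms A → αβ₁ | αβ₂ into A → αA' and A' → β₁ | β₂
(α is the longest common prefix among the alternatives). Repeat until
no nonterminal has two alternatives with a common prefix.

Round 1: T has alternatives sharing prefix ')'. Introduce T': T → ) T'
  Add: T' → A a
  Add: T' → T

Round 2: A has alternatives sharing prefix 'd'. Introduce A': A → d A'
  Add: A' → ε
  Add: A' → A

No remaining common prefixes — done.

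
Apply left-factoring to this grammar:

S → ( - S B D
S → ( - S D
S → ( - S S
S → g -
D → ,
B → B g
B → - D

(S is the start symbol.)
Left-factoring transforms A → αβ₁ | αβ₂ into A → αA' and A' → β₁ | β₂
(α is the longest common prefix among the alternatives). Repeat until
no nonterminal has two alternatives with a common prefix.

Round 1: S has alternatives sharing prefix '( - S'. Introduce S': S → ( - S S'
  Add: S' → B D
  Add: S' → D
  Add: S' → S

No remaining common prefixes — done.

Resulting grammar:
S → ( - S S'
S' → B D
S' → D
S' → S
S → g -
D → ,
B → B g
B → - D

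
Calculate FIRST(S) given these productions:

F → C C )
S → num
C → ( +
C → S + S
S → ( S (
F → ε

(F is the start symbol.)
{ '(', 'num' }

To compute FIRST(S), examine every production with S on the left-hand side, reading each right-hand side left to right until a non-nullable symbol is reached.

From S → num:
  - num is a terminal: add 'num' and stop
From S → ( S (:
  - '(' is a terminal: add '(' and stop

Collecting: FIRST(S) = { '(', 'num' }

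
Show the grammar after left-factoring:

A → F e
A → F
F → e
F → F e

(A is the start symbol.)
Left-factoring transforms A → αβ₁ | αβ₂ into A → αA' and A' → β₁ | β₂
(α is the longest common prefix among the alternatives). Repeat until
no nonterminal has two alternatives with a common prefix.

Round 1: A has alternatives sharing prefix 'F'. Introduce A': A → F A'
  Add: A' → e
  Add: A' → ε

No remaining common prefixes — done.

Resulting grammar:
A → F A'
A' → e
A' → ε
F → e
F → F e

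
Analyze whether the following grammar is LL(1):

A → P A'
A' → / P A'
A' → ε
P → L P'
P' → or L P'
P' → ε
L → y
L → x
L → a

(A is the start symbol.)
Yes, the grammar is LL(1).

A grammar is LL(1) if for each non-terminal N with multiple productions, the predict sets of those productions are pairwise disjoint, where PREDICT(N → α) = (FIRST(α) \ {ε}) ∪ (FOLLOW(N) if α ⇒* ε).

Relevant sets:
  FOLLOW(A') = { $ }
  FOLLOW(P') = { $, '/' }

For A':
  PREDICT(A' → '/' P A') = { '/' }
  PREDICT(A' → ε) = { $ }
For P':
  PREDICT(P' → or L P') = { 'or' }
  PREDICT(P' → ε) = { $, '/' }
For L:
  PREDICT(L → y) = { 'y' }
  PREDICT(L → x) = { 'x' }
  PREDICT(L → a) = { 'a' }
A, P have a single production, so nothing to check there.

All predict sets are disjoint. The grammar IS LL(1).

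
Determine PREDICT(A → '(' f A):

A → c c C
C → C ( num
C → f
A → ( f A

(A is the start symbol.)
PREDICT(A → '(' f A) = (FIRST(RHS) \ {ε}) ∪ (FOLLOW(A) if ε ∈ FIRST(RHS), i.e. RHS ⇒* ε)
FIRST('(' f A) = { '(' }
ε ∉ FIRST('(' f A), so FOLLOW(A) is not added.
PREDICT(A → '(' f A) = { '(' }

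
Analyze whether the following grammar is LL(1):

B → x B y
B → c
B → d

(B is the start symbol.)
Yes, the grammar is LL(1).

A grammar is LL(1) if for each non-terminal N with multiple productions, the predict sets of those productions are pairwise disjoint, where PREDICT(N → α) = (FIRST(α) \ {ε}) ∪ (FOLLOW(N) if α ⇒* ε).

For B:
  PREDICT(B → x B y) = { 'x' }
  PREDICT(B → c) = { 'c' }
  PREDICT(B → d) = { 'd' }

All predict sets are disjoint. The grammar IS LL(1).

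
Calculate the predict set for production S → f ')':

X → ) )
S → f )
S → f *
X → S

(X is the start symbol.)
{ 'f' }

PREDICT(S → f ')') = (FIRST(RHS) \ {ε}) ∪ (FOLLOW(S) if ε ∈ FIRST(RHS), i.e. RHS ⇒* ε)
FIRST(f ')') = { 'f' }
ε ∉ FIRST(f ')'), so FOLLOW(S) is not added.
PREDICT(S → f ')') = { 'f' }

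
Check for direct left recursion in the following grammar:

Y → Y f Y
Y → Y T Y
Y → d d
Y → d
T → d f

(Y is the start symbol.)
Yes, Y is left-recursive

Y → Y f Y: LEFT RECURSIVE (starts with Y)
Y → Y T Y: LEFT RECURSIVE (starts with Y)
Y → d d: starts with d
Y → d: starts with d
T → d f: starts with d

The grammar has direct left recursion on: Y.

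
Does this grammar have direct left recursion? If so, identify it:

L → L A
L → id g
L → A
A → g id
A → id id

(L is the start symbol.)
L → L A: LEFT RECURSIVE (starts with L)
L → id g: starts with id
L → A: starts with A
A → g id: starts with g
A → id id: starts with id

The grammar has direct left recursion on: L.

Answer: Yes, L is left-recursive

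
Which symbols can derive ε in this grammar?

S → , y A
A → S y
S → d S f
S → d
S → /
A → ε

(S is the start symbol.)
{ 'A' }

ε-productions: A → ε
So A is immediately nullable.
No further non-terminal can be added: every production for the remaining non-terminals contains a terminal or a non-nullable non-terminal.
Nullable = { 'A' }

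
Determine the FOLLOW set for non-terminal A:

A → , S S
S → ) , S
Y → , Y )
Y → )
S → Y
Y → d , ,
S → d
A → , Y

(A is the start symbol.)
{ $ }

To compute FOLLOW(A), find every occurrence of A on a right-hand side N → α A β: add FIRST(β) \ {ε}, and if β is empty or nullable also add FOLLOW(N). Iterate to a fixed point.

A is the start symbol, so $ ∈ FOLLOW(A).
A does not occur on any right-hand side.

Taking the union: FOLLOW(A) = { $ }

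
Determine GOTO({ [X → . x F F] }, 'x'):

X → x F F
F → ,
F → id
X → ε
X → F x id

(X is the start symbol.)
{ [F → . ,], [F → . id], [X → x . F F] }

GOTO(I, 'x') = CLOSURE({ [A → αX.β] : [A → α.Xβ] ∈ I, X = 'x' })

Items with dot before 'x', with the dot advanced:
  [X → . x F F] → [X → x . F F]
Closure of the advanced items:
  [X → x . F F] has the dot before F: add [F → . ,], [F → . id]

GOTO = { [F → . ,], [F → . id], [X → x . F F] }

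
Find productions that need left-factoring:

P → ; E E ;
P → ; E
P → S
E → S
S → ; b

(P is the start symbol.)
Left-factoring is needed when two productions for the same non-terminal
share a common prefix on the right-hand side.

Productions for P:
  P → ; E E ;
  P → ; E
  P → S

Found common prefix '; E' in productions for P

Answer: Yes, P has productions with common prefix '; E'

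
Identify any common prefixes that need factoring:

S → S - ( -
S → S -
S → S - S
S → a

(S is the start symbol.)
Left-factoring is needed when two productions for the same non-terminal
share a common prefix on the right-hand side.

Productions for S:
  S → S - ( -
  S → S -
  S → S - S
  S → a

Found common prefix 'S -' in productions for S

Answer: Yes, S has productions with common prefix 'S -'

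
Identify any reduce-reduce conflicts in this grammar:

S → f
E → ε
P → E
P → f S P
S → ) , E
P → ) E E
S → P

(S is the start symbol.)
Augment with S' → S and build the canonical LR(0) collection (I0 = CLOSURE({[S' → . S]}), then GOTO on every symbol after a dot until no new states appear). It has 14 states:
  I0: { [E → .], [P → . ) E E], [P → . E], [P → . f S P], [S → . ) , E], [S → . P], [S → . f], [S' → . S] }  — shift, reduce
  I1: { [E → .], [P → ) . E E], [S → ) . , E] }  — shift, reduce
  I2: { [P → E .] }  — reduce
  I3: { [S → P .] }  — reduce
  I4: { [S' → S .] }  — accept
  I5: { [E → .], [P → . ) E E], [P → . E], [P → . f S P], [P → f . S P], [S → . ) , E], [S → . P], [S → . f], [S → f .] }  — shift, 2 reduces
  I6: { [E → .], [P → . ) E E], [P → . E], [P → . f S P], [P → f S . P] }  — shift, reduce
  I7: { [E → .], [P → ) . E E] }  — reduce
  I8: { [P → f S P .] }  — reduce
  I9: { [E → .], [P → . ) E E], [P → . E], [P → . f S P], [P → f . S P], [S → . ) , E], [S → . P], [S → . f] }  — shift, reduce
  I10: { [E → .], [P → ) E . E] }  — reduce
  I11: { [P → ) E E .] }  — reduce
  I12: { [E → .], [S → ) , . E] }  — reduce
  I13: { [S → ) , E .] }  — reduce

I5 contains complete items [E → .], [S → f .] — reduce-reduce conflict.

Answer: Yes — I5: [E → .] vs [S → f .]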